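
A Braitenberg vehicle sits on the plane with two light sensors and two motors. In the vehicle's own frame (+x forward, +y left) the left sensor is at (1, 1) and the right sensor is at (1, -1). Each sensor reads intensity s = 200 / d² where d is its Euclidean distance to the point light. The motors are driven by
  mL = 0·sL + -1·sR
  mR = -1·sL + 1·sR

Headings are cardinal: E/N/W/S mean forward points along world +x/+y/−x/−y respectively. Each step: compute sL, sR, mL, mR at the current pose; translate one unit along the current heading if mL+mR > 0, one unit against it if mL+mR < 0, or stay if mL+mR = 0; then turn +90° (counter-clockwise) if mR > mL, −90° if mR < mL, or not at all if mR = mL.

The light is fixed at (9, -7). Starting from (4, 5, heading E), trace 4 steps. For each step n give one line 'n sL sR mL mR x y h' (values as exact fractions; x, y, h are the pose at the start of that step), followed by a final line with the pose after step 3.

n=0: pose=(4,5,E); sL=40/37, sR=200/137; mL=-200/137, mR=1920/5069; mL+mR=-40/37 → advance -1; mR−mL=9320/5069 → turn +1·90°
n=1: pose=(3,5,N); sL=100/109, sR=100/97; mL=-100/97, mR=1200/10573; mL+mR=-100/109 → advance -1; mR−mL=12100/10573 → turn +1·90°
n=2: pose=(3,4,W); sL=200/149, sR=200/193; mL=-200/193, mR=-8800/28757; mL+mR=-200/149 → advance -1; mR−mL=21000/28757 → turn +1·90°
n=3: pose=(4,4,S); sL=50/29, sR=25/17; mL=-25/17, mR=-125/493; mL+mR=-50/29 → advance -1; mR−mL=600/493 → turn +1·90°

0 40/37 200/137 -200/137 1920/5069 4 5 E
1 100/109 100/97 -100/97 1200/10573 3 5 N
2 200/149 200/193 -200/193 -8800/28757 3 4 W
3 50/29 25/17 -25/17 -125/493 4 4 S
final 4 5 E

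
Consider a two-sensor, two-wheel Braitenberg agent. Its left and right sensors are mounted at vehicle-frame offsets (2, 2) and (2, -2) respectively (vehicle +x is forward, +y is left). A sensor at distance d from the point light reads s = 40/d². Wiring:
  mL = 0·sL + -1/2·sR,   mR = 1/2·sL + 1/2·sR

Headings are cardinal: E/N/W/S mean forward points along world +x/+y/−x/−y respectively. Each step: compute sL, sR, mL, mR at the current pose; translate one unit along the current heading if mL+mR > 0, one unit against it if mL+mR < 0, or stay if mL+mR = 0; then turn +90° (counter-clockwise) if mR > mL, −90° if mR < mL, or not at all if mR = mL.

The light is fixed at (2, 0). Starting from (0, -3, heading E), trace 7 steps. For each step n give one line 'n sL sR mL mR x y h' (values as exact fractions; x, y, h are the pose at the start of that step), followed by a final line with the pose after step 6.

0 40 8/5 -4/5 104/5 0 -3 E
1 4 20 -10 12 1 -3 N
2 8/5 40/9 -20/9 136/45 1 -2 W
3 5/2 5/4 -5/8 15/8 0 -2 S
4 40 8/5 -4/5 104/5 0 -3 E
5 4 20 -10 12 1 -3 N
6 8/5 40/9 -20/9 136/45 1 -2 W
final 0 -2 S

n=0: pose=(0,-3,E); sL=40, sR=8/5; mL=-4/5, mR=104/5; mL+mR=20 → advance +1; mR−mL=108/5 → turn +1·90°
n=1: pose=(1,-3,N); sL=4, sR=20; mL=-10, mR=12; mL+mR=2 → advance +1; mR−mL=22 → turn +1·90°
n=2: pose=(1,-2,W); sL=8/5, sR=40/9; mL=-20/9, mR=136/45; mL+mR=4/5 → advance +1; mR−mL=236/45 → turn +1·90°
n=3: pose=(0,-2,S); sL=5/2, sR=5/4; mL=-5/8, mR=15/8; mL+mR=5/4 → advance +1; mR−mL=5/2 → turn +1·90°
n=4: pose=(0,-3,E); sL=40, sR=8/5; mL=-4/5, mR=104/5; mL+mR=20 → advance +1; mR−mL=108/5 → turn +1·90°
n=5: pose=(1,-3,N); sL=4, sR=20; mL=-10, mR=12; mL+mR=2 → advance +1; mR−mL=22 → turn +1·90°
n=6: pose=(1,-2,W); sL=8/5, sR=40/9; mL=-20/9, mR=136/45; mL+mR=4/5 → advance +1; mR−mL=236/45 → turn +1·90°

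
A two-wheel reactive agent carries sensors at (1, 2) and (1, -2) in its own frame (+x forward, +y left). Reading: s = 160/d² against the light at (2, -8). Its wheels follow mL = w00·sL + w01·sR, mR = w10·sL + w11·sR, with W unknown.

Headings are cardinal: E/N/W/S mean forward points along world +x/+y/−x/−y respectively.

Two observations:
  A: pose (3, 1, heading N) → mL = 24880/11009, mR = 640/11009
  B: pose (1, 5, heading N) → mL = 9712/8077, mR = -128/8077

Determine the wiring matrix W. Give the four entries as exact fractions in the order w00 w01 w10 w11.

obs A: pose=(3,1,N) → sL=160/101, sR=160/109, mL=24880/11009, mR=640/11009
obs B: pose=(1,5,N) → sL=32/41, sR=160/197, mL=9712/8077, mR=-128/8077
sensor matrix S = [[160/101, 160/109], [32/41, 160/197]]; det S = 12533760/88919693
solve [mL_A; mL_B] = S·[w00; w01] and [mR_A; mR_B] = S·[w10; w11]:
  w00 = 1/2, w01 = 1, w10 = 1/2, w11 = -1/2

1/2 1 1/2 -1/2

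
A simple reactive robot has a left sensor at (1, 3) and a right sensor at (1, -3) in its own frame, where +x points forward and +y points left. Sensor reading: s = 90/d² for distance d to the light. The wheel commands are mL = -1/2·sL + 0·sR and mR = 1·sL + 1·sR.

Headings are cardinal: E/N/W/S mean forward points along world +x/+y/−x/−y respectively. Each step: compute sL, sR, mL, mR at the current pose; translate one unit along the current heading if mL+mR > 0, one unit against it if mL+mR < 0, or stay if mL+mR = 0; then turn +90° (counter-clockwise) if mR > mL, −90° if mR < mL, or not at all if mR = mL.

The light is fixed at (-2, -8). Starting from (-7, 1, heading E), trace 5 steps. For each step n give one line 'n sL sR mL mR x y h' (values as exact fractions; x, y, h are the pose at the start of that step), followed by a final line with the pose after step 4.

n=0: pose=(-7,1,E); sL=9/16, sR=45/26; mL=-9/32, mR=477/208; mL+mR=837/416 → advance +1; mR−mL=1071/416 → turn +1·90°
n=1: pose=(-6,1,N); sL=90/149, sR=90/101; mL=-45/149, mR=22500/15049; mL+mR=17955/15049 → advance +1; mR−mL=27045/15049 → turn +1·90°
n=2: pose=(-6,2,W); sL=45/37, sR=45/97; mL=-45/74, mR=6030/3589; mL+mR=7695/7178 → advance +1; mR−mL=16425/7178 → turn +1·90°
n=3: pose=(-7,2,S); sL=18/17, sR=18/29; mL=-9/17, mR=828/493; mL+mR=567/493 → advance +1; mR−mL=1089/493 → turn +1·90°
n=4: pose=(-7,1,E); sL=9/16, sR=45/26; mL=-9/32, mR=477/208; mL+mR=837/416 → advance +1; mR−mL=1071/416 → turn +1·90°

0 9/16 45/26 -9/32 477/208 -7 1 E
1 90/149 90/101 -45/149 22500/15049 -6 1 N
2 45/37 45/97 -45/74 6030/3589 -6 2 W
3 18/17 18/29 -9/17 828/493 -7 2 S
4 9/16 45/26 -9/32 477/208 -7 1 E
final -6 1 N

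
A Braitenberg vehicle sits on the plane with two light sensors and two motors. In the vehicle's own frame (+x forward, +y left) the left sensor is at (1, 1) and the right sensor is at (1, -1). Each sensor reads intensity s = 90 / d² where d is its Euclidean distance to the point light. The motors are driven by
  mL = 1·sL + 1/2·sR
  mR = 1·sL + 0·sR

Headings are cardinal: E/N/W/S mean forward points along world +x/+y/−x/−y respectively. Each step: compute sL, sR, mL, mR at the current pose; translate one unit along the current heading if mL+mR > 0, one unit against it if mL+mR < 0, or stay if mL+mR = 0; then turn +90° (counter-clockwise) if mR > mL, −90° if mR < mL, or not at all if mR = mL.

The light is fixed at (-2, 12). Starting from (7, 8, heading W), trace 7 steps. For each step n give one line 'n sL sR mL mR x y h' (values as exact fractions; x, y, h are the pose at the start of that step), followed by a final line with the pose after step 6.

n=0: pose=(7,8,W); sL=90/89, sR=90/73; mL=10575/6497, mR=90/89; mL+mR=17145/6497 → advance +1; mR−mL=-45/73 → turn -1·90°
n=1: pose=(6,8,N); sL=45/29, sR=1; mL=119/58, mR=45/29; mL+mR=209/58 → advance +1; mR−mL=-1/2 → turn -1·90°
n=2: pose=(6,9,E); sL=18/17, sR=90/97; mL=2511/1649, mR=18/17; mL+mR=4257/1649 → advance +1; mR−mL=-45/97 → turn -1·90°
n=3: pose=(7,9,S); sL=45/58, sR=9/8; mL=621/464, mR=45/58; mL+mR=981/464 → advance +1; mR−mL=-9/16 → turn -1·90°
n=4: pose=(7,8,W); sL=90/89, sR=90/73; mL=10575/6497, mR=90/89; mL+mR=17145/6497 → advance +1; mR−mL=-45/73 → turn -1·90°
n=5: pose=(6,8,N); sL=45/29, sR=1; mL=119/58, mR=45/29; mL+mR=209/58 → advance +1; mR−mL=-1/2 → turn -1·90°
n=6: pose=(6,9,E); sL=18/17, sR=90/97; mL=2511/1649, mR=18/17; mL+mR=4257/1649 → advance +1; mR−mL=-45/97 → turn -1·90°

0 90/89 90/73 10575/6497 90/89 7 8 W
1 45/29 1 119/58 45/29 6 8 N
2 18/17 90/97 2511/1649 18/17 6 9 E
3 45/58 9/8 621/464 45/58 7 9 S
4 90/89 90/73 10575/6497 90/89 7 8 W
5 45/29 1 119/58 45/29 6 8 N
6 18/17 90/97 2511/1649 18/17 6 9 E
final 7 9 S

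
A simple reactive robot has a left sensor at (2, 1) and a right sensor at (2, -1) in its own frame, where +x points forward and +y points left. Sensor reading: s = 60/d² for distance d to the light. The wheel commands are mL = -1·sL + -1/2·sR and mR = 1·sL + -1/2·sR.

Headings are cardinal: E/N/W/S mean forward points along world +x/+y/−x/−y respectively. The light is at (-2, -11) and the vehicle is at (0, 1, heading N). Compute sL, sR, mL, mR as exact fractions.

60/197 12/41 -3642/8077 1278/8077

left sensor world pos  = (-1, 3); dL² = 197
right sensor world pos = (1, 3); dR² = 205
sL = 60/197 = 60/197
sR = 60/205 = 12/41
mL = -1·sL + -1/2·sR = -3642/8077
mR = 1·sL + -1/2·sR = 1278/8077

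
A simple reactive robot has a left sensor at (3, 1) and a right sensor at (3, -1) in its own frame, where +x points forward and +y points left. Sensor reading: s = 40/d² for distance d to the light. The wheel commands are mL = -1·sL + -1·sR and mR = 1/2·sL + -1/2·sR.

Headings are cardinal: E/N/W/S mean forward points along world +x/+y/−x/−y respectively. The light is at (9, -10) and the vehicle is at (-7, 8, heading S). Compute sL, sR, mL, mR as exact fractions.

left sensor world pos  = (-6, 5); dL² = 450
right sensor world pos = (-8, 5); dR² = 514
sL = 40/450 = 4/45
sR = 40/514 = 20/257
mL = -1·sL + -1·sR = -1928/11565
mR = 1/2·sL + -1/2·sR = 64/11565

4/45 20/257 -1928/11565 64/11565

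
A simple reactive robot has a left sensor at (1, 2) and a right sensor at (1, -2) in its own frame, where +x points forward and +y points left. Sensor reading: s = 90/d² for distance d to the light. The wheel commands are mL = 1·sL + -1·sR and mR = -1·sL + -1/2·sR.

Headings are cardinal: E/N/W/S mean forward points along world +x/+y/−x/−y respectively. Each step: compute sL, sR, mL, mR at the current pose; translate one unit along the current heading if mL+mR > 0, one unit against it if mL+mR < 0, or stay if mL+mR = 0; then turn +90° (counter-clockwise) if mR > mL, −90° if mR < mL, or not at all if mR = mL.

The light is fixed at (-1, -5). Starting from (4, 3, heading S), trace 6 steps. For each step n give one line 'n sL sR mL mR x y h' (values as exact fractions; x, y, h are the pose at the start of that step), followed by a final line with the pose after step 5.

n=0: pose=(4,3,S); sL=45/49, sR=45/29; mL=-900/1421, mR=-4815/2842; mL+mR=-135/58 → advance -1; mR−mL=-3015/2842 → turn -1·90°
n=1: pose=(4,4,W); sL=18/13, sR=90/137; mL=1296/1781, mR=-3051/1781; mL+mR=-135/137 → advance -1; mR−mL=-4347/1781 → turn -1·90°
n=2: pose=(5,4,N); sL=45/58, sR=45/82; mL=270/1189, mR=-4995/4756; mL+mR=-135/164 → advance -1; mR−mL=-6075/4756 → turn -1·90°
n=3: pose=(5,3,E); sL=90/149, sR=18/17; mL=-1152/2533, mR=-2871/2533; mL+mR=-27/17 → advance -1; mR−mL=-1719/2533 → turn -1·90°
n=4: pose=(4,3,S); sL=45/49, sR=45/29; mL=-900/1421, mR=-4815/2842; mL+mR=-135/58 → advance -1; mR−mL=-3015/2842 → turn -1·90°
n=5: pose=(4,4,W); sL=18/13, sR=90/137; mL=1296/1781, mR=-3051/1781; mL+mR=-135/137 → advance -1; mR−mL=-4347/1781 → turn -1·90°

0 45/49 45/29 -900/1421 -4815/2842 4 3 S
1 18/13 90/137 1296/1781 -3051/1781 4 4 W
2 45/58 45/82 270/1189 -4995/4756 5 4 N
3 90/149 18/17 -1152/2533 -2871/2533 5 3 E
4 45/49 45/29 -900/1421 -4815/2842 4 3 S
5 18/13 90/137 1296/1781 -3051/1781 4 4 W
final 5 4 N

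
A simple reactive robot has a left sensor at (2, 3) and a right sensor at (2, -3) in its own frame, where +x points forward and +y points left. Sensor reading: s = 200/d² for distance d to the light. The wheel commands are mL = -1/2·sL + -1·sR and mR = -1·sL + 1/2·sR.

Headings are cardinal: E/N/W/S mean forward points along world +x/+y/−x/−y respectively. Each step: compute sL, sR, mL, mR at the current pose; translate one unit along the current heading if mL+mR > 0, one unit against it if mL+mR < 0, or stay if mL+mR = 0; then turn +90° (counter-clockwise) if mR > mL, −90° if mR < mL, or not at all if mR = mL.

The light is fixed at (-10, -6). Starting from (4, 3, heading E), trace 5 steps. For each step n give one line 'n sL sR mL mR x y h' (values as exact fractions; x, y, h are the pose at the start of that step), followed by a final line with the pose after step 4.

n=0: pose=(4,3,E); sL=1/2, sR=50/73; mL=-273/292, mR=-23/146; mL+mR=-319/292 → advance -1; mR−mL=227/292 → turn +1·90°
n=1: pose=(3,3,N); sL=200/221, sR=200/377; mL=-6300/6409, mR=-4100/6409; mL+mR=-800/493 → advance -1; mR−mL=2200/6409 → turn +1·90°
n=2: pose=(3,2,W); sL=100/73, sR=100/121; mL=-13350/8833, mR=-8450/8833; mL+mR=-21800/8833 → advance -1; mR−mL=4900/8833 → turn +1·90°
n=3: pose=(4,2,S); sL=8/13, sR=200/157; mL=-3228/2041, mR=44/2041; mL+mR=-3184/2041 → advance -1; mR−mL=3272/2041 → turn +1·90°
n=4: pose=(4,3,E); sL=1/2, sR=50/73; mL=-273/292, mR=-23/146; mL+mR=-319/292 → advance -1; mR−mL=227/292 → turn +1·90°

0 1/2 50/73 -273/292 -23/146 4 3 E
1 200/221 200/377 -6300/6409 -4100/6409 3 3 N
2 100/73 100/121 -13350/8833 -8450/8833 3 2 W
3 8/13 200/157 -3228/2041 44/2041 4 2 S
4 1/2 50/73 -273/292 -23/146 4 3 E
final 3 3 N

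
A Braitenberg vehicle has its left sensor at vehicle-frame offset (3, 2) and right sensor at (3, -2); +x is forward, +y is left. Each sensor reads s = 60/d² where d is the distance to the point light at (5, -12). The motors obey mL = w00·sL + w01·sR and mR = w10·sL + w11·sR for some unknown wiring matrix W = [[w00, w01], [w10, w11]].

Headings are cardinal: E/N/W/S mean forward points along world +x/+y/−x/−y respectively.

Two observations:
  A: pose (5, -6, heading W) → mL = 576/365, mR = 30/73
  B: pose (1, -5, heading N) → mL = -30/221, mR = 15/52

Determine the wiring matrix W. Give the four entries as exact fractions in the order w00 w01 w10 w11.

obs A: pose=(5,-6,W) → sL=12/5, sR=60/73, mL=576/365, mR=30/73
obs B: pose=(1,-5,N) → sL=15/34, sR=15/26, mL=-30/221, mR=15/52
sensor matrix S = [[12/5, 60/73], [15/34, 15/26]]; det S = 16488/16133
solve [mL_A; mL_B] = S·[w00; w01] and [mR_A; mR_B] = S·[w10; w11]:
  w00 = 1, w01 = -1, w10 = 0, w11 = 1/2

1 -1 0 1/2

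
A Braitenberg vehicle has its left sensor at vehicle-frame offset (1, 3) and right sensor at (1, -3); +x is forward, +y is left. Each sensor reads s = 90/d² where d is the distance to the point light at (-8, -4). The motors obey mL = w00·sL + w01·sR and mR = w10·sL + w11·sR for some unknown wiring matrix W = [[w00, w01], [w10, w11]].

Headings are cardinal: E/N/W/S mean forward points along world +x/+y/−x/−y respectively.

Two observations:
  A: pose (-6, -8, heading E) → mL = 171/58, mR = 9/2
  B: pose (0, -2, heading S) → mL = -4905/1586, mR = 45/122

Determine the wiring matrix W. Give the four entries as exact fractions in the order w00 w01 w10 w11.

1/2 -1 1/2 0

obs A: pose=(-6,-8,E) → sL=9, sR=45/29, mL=171/58, mR=9/2
obs B: pose=(0,-2,S) → sL=45/61, sR=45/13, mL=-4905/1586, mR=45/122
sensor matrix S = [[9, 45/29], [45/61, 45/13]]; det S = 690120/22997
solve [mL_A; mL_B] = S·[w00; w01] and [mR_A; mR_B] = S·[w10; w11]:
  w00 = 1/2, w01 = -1, w10 = 1/2, w11 = 0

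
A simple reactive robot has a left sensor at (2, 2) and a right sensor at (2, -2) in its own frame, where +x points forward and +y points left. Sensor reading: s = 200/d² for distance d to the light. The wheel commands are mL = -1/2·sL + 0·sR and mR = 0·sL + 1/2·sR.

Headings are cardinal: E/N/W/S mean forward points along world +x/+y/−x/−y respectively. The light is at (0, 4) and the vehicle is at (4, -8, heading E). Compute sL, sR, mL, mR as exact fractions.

left sensor world pos  = (6, -6); dL² = 136
right sensor world pos = (6, -10); dR² = 232
sL = 200/136 = 25/17
sR = 200/232 = 25/29
mL = -1/2·sL + 0·sR = -25/34
mR = 0·sL + 1/2·sR = 25/58

25/17 25/29 -25/34 25/58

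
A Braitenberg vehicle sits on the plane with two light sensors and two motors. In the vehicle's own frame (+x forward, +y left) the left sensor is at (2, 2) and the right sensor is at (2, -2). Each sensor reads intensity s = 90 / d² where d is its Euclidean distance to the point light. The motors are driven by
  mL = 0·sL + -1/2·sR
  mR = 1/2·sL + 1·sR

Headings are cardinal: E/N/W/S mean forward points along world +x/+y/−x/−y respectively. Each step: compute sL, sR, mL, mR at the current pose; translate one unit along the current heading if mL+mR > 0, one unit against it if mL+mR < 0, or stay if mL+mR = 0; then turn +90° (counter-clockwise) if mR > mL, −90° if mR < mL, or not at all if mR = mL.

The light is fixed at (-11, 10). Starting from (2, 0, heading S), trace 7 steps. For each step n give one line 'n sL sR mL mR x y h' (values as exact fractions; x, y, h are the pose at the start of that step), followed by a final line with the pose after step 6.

n=0: pose=(2,0,S); sL=10/41, sR=18/53; mL=-9/53, mR=1003/2173; mL+mR=634/2173 → advance +1; mR−mL=1372/2173 → turn +1·90°
n=1: pose=(2,-1,E); sL=5/17, sR=45/197; mL=-45/394, mR=2515/6698; mL+mR=875/3349 → advance +1; mR−mL=1640/3349 → turn +1·90°
n=2: pose=(3,-1,N); sL=2/5, sR=90/337; mL=-45/337, mR=787/1685; mL+mR=562/1685 → advance +1; mR−mL=1012/1685 → turn +1·90°
n=3: pose=(3,0,W); sL=5/16, sR=45/104; mL=-45/208, mR=245/416; mL+mR=155/416 → advance +1; mR−mL=335/416 → turn +1·90°
n=4: pose=(2,0,S); sL=10/41, sR=18/53; mL=-9/53, mR=1003/2173; mL+mR=634/2173 → advance +1; mR−mL=1372/2173 → turn +1·90°
n=5: pose=(2,-1,E); sL=5/17, sR=45/197; mL=-45/394, mR=2515/6698; mL+mR=875/3349 → advance +1; mR−mL=1640/3349 → turn +1·90°
n=6: pose=(3,-1,N); sL=2/5, sR=90/337; mL=-45/337, mR=787/1685; mL+mR=562/1685 → advance +1; mR−mL=1012/1685 → turn +1·90°

0 10/41 18/53 -9/53 1003/2173 2 0 S
1 5/17 45/197 -45/394 2515/6698 2 -1 E
2 2/5 90/337 -45/337 787/1685 3 -1 N
3 5/16 45/104 -45/208 245/416 3 0 W
4 10/41 18/53 -9/53 1003/2173 2 0 S
5 5/17 45/197 -45/394 2515/6698 2 -1 E
6 2/5 90/337 -45/337 787/1685 3 -1 N
final 3 0 W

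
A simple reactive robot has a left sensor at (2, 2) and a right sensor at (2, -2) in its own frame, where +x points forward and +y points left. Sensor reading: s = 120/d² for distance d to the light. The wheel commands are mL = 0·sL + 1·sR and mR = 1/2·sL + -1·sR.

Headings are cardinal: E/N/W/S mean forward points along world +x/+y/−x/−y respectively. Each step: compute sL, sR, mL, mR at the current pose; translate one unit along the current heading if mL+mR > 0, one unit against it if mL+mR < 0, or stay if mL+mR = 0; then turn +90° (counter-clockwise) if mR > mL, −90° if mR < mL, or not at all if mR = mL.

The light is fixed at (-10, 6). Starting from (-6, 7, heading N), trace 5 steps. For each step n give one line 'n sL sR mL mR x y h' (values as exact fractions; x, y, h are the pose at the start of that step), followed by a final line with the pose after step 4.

n=0: pose=(-6,7,N); sL=120/13, sR=8/3; mL=8/3, mR=76/39; mL+mR=60/13 → advance +1; mR−mL=-28/39 → turn -1·90°
n=1: pose=(-6,8,E); sL=30/13, sR=10/3; mL=10/3, mR=-85/39; mL+mR=15/13 → advance +1; mR−mL=-215/39 → turn -1·90°
n=2: pose=(-5,8,S); sL=120/49, sR=40/3; mL=40/3, mR=-1780/147; mL+mR=60/49 → advance +1; mR−mL=-3740/147 → turn -1·90°
n=3: pose=(-5,7,W); sL=12, sR=20/3; mL=20/3, mR=-2/3; mL+mR=6 → advance +1; mR−mL=-22/3 → turn -1·90°
n=4: pose=(-6,7,N); sL=120/13, sR=8/3; mL=8/3, mR=76/39; mL+mR=60/13 → advance +1; mR−mL=-28/39 → turn -1·90°

0 120/13 8/3 8/3 76/39 -6 7 N
1 30/13 10/3 10/3 -85/39 -6 8 E
2 120/49 40/3 40/3 -1780/147 -5 8 S
3 12 20/3 20/3 -2/3 -5 7 W
4 120/13 8/3 8/3 76/39 -6 7 N
final -6 8 E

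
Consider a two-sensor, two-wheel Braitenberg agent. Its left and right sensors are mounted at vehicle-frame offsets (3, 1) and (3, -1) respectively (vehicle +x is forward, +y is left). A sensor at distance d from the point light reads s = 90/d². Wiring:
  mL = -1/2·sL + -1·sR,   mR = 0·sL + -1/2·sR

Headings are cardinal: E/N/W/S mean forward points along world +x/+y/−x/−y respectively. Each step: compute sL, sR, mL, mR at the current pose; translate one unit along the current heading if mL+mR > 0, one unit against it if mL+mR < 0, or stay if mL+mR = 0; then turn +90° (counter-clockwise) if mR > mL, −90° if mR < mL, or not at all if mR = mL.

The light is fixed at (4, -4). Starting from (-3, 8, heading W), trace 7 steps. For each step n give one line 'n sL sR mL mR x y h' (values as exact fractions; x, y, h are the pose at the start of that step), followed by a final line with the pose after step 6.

0 90/221 90/269 -31995/59449 -45/269 -3 8 W
1 45/53 9/13 -1539/1378 -9/26 -2 8 S
2 18/41 10/17 -563/697 -5/17 -2 9 E
3 9/32 45/146 -2097/4672 -45/292 -3 9 N
4 90/221 90/269 -31995/59449 -45/269 -3 8 W
5 45/53 9/13 -1539/1378 -9/26 -2 8 S
6 18/41 10/17 -563/697 -5/17 -2 9 E
final -3 9 N

n=0: pose=(-3,8,W); sL=90/221, sR=90/269; mL=-31995/59449, mR=-45/269; mL+mR=-41940/59449 → advance -1; mR−mL=22050/59449 → turn +1·90°
n=1: pose=(-2,8,S); sL=45/53, sR=9/13; mL=-1539/1378, mR=-9/26; mL+mR=-1008/689 → advance -1; mR−mL=531/689 → turn +1·90°
n=2: pose=(-2,9,E); sL=18/41, sR=10/17; mL=-563/697, mR=-5/17; mL+mR=-768/697 → advance -1; mR−mL=358/697 → turn +1·90°
n=3: pose=(-3,9,N); sL=9/32, sR=45/146; mL=-2097/4672, mR=-45/292; mL+mR=-2817/4672 → advance -1; mR−mL=1377/4672 → turn +1·90°
n=4: pose=(-3,8,W); sL=90/221, sR=90/269; mL=-31995/59449, mR=-45/269; mL+mR=-41940/59449 → advance -1; mR−mL=22050/59449 → turn +1·90°
n=5: pose=(-2,8,S); sL=45/53, sR=9/13; mL=-1539/1378, mR=-9/26; mL+mR=-1008/689 → advance -1; mR−mL=531/689 → turn +1·90°
n=6: pose=(-2,9,E); sL=18/41, sR=10/17; mL=-563/697, mR=-5/17; mL+mR=-768/697 → advance -1; mR−mL=358/697 → turn +1·90°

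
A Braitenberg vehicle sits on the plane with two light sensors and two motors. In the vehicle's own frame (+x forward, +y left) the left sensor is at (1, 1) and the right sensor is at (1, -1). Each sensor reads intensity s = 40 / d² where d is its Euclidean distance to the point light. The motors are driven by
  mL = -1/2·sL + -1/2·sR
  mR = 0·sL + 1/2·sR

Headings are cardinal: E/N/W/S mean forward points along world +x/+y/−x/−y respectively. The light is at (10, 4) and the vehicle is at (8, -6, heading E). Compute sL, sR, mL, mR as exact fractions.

left sensor world pos  = (9, -5); dL² = 82
right sensor world pos = (9, -7); dR² = 122
sL = 40/82 = 20/41
sR = 40/122 = 20/61
mL = -1/2·sL + -1/2·sR = -1020/2501
mR = 0·sL + 1/2·sR = 10/61

20/41 20/61 -1020/2501 10/61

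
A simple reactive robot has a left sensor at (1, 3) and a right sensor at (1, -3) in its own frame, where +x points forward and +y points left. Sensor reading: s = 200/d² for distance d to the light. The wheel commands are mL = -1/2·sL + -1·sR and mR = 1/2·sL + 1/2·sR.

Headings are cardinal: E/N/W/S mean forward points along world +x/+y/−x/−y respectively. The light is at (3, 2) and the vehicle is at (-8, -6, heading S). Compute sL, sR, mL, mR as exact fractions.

left sensor world pos  = (-5, -7); dL² = 145
right sensor world pos = (-11, -7); dR² = 277
sL = 200/145 = 40/29
sR = 200/277 = 200/277
mL = -1/2·sL + -1·sR = -11340/8033
mR = 1/2·sL + 1/2·sR = 8440/8033

40/29 200/277 -11340/8033 8440/8033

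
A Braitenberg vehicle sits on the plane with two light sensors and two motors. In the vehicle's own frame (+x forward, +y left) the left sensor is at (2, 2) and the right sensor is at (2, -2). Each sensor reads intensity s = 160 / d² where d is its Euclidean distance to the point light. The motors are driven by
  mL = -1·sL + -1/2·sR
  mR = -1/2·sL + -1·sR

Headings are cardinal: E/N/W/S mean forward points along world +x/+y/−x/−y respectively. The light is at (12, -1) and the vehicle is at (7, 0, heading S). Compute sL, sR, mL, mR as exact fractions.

left sensor world pos  = (9, -2); dL² = 10
right sensor world pos = (5, -2); dR² = 50
sL = 160/10 = 16
sR = 160/50 = 16/5
mL = -1·sL + -1/2·sR = -88/5
mR = -1/2·sL + -1·sR = -56/5

16 16/5 -88/5 -56/5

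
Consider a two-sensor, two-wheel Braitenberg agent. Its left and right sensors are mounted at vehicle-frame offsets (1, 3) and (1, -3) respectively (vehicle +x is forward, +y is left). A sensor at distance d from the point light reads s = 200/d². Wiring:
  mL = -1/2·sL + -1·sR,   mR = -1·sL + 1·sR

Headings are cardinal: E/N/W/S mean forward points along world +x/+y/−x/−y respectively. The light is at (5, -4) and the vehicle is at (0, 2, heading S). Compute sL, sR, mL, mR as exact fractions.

200/29 200/89 -14700/2581 -12000/2581

left sensor world pos  = (3, 1); dL² = 29
right sensor world pos = (-3, 1); dR² = 89
sL = 200/29 = 200/29
sR = 200/89 = 200/89
mL = -1/2·sL + -1·sR = -14700/2581
mR = -1·sL + 1·sR = -12000/2581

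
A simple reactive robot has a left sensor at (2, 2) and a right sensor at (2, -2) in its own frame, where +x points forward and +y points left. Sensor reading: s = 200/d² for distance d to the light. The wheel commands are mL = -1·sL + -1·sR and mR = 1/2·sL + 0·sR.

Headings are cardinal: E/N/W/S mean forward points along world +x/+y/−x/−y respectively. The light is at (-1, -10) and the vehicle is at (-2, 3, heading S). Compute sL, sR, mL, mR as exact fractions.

left sensor world pos  = (0, 1); dL² = 122
right sensor world pos = (-4, 1); dR² = 130
sL = 200/122 = 100/61
sR = 200/130 = 20/13
mL = -1·sL + -1·sR = -2520/793
mR = 1/2·sL + 0·sR = 50/61

100/61 20/13 -2520/793 50/61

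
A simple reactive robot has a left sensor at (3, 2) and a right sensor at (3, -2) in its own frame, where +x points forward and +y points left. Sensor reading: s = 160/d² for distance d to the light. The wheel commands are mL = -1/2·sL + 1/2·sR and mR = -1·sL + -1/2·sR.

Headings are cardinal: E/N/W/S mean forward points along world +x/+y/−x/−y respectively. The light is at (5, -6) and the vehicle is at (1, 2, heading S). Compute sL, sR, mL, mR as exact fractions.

160/29 160/61 -2560/1769 -12080/1769

left sensor world pos  = (3, -1); dL² = 29
right sensor world pos = (-1, -1); dR² = 61
sL = 160/29 = 160/29
sR = 160/61 = 160/61
mL = -1/2·sL + 1/2·sR = -2560/1769
mR = -1·sL + -1/2·sR = -12080/1769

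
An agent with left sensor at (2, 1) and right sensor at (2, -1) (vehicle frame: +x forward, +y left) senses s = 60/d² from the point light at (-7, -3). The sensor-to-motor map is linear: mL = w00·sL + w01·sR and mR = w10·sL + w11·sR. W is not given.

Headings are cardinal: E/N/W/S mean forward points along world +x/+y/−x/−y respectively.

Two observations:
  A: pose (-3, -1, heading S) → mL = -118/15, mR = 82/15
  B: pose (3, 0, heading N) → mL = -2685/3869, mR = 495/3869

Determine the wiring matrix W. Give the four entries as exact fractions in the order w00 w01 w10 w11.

-1/2 -1 -1/2 1

obs A: pose=(-3,-1,S) → sL=12/5, sR=20/3, mL=-118/15, mR=82/15
obs B: pose=(3,0,N) → sL=30/53, sR=30/73, mL=-2685/3869, mR=495/3869
sensor matrix S = [[12/5, 20/3], [30/53, 30/73]]; det S = -10784/3869
solve [mL_A; mL_B] = S·[w00; w01] and [mR_A; mR_B] = S·[w10; w11]:
  w00 = -1/2, w01 = -1, w10 = -1/2, w11 = 1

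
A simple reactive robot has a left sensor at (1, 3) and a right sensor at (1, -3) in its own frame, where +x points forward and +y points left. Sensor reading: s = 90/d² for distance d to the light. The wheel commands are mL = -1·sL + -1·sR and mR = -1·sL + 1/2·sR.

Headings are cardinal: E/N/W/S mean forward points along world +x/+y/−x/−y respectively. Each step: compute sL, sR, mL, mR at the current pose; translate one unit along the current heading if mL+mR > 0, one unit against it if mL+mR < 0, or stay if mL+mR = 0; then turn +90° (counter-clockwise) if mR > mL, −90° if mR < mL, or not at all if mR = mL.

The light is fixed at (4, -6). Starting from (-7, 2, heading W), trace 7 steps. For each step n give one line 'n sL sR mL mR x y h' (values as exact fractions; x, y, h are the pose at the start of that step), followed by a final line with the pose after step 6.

n=0: pose=(-7,2,W); sL=90/169, sR=18/53; mL=-7812/8957, mR=-3249/8957; mL+mR=-11061/8957 → advance -1; mR−mL=27/53 → turn +1·90°
n=1: pose=(-6,2,S); sL=45/49, sR=45/109; mL=-7110/5341, mR=-7605/10682; mL+mR=-21825/10682 → advance -1; mR−mL=135/218 → turn +1·90°
n=2: pose=(-6,3,E); sL=2/5, sR=10/13; mL=-76/65, mR=-1/65; mL+mR=-77/65 → advance -1; mR−mL=15/13 → turn +1·90°
n=3: pose=(-7,3,N); sL=45/148, sR=45/82; mL=-5175/6068, mR=-45/1517; mL+mR=-5355/6068 → advance -1; mR−mL=135/164 → turn +1·90°
n=4: pose=(-7,2,W); sL=90/169, sR=18/53; mL=-7812/8957, mR=-3249/8957; mL+mR=-11061/8957 → advance -1; mR−mL=27/53 → turn +1·90°
n=5: pose=(-6,2,S); sL=45/49, sR=45/109; mL=-7110/5341, mR=-7605/10682; mL+mR=-21825/10682 → advance -1; mR−mL=135/218 → turn +1·90°
n=6: pose=(-6,3,E); sL=2/5, sR=10/13; mL=-76/65, mR=-1/65; mL+mR=-77/65 → advance -1; mR−mL=15/13 → turn +1·90°

0 90/169 18/53 -7812/8957 -3249/8957 -7 2 W
1 45/49 45/109 -7110/5341 -7605/10682 -6 2 S
2 2/5 10/13 -76/65 -1/65 -6 3 E
3 45/148 45/82 -5175/6068 -45/1517 -7 3 N
4 90/169 18/53 -7812/8957 -3249/8957 -7 2 W
5 45/49 45/109 -7110/5341 -7605/10682 -6 2 S
6 2/5 10/13 -76/65 -1/65 -6 3 E
final -7 3 N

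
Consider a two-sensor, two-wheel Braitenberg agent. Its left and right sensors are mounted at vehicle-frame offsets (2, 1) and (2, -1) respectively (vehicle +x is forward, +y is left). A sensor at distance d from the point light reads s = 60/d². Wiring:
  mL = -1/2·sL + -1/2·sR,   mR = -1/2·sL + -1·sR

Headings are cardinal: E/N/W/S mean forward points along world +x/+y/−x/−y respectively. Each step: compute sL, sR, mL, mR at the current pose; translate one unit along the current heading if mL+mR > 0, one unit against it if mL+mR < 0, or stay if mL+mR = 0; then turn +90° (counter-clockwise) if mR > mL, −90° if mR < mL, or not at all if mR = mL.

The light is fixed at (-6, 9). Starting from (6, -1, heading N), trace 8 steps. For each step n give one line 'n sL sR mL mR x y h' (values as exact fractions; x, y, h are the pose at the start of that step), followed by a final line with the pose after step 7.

0 12/37 60/233 -2508/8621 -3618/8621 6 -1 N
1 15/74 3/17 -477/2516 -699/2516 6 -2 E
2 60/313 60/269 -17460/84197 -26850/84197 5 -2 S
3 30/101 10/27 -910/2727 -1415/2727 5 -1 W
4 12/37 60/233 -2508/8621 -3618/8621 6 -1 N
5 15/74 3/17 -477/2516 -699/2516 6 -2 E
6 60/313 60/269 -17460/84197 -26850/84197 5 -2 S
7 30/101 10/27 -910/2727 -1415/2727 5 -1 W
final 6 -1 N

n=0: pose=(6,-1,N); sL=12/37, sR=60/233; mL=-2508/8621, mR=-3618/8621; mL+mR=-6126/8621 → advance -1; mR−mL=-30/233 → turn -1·90°
n=1: pose=(6,-2,E); sL=15/74, sR=3/17; mL=-477/2516, mR=-699/2516; mL+mR=-294/629 → advance -1; mR−mL=-3/34 → turn -1·90°
n=2: pose=(5,-2,S); sL=60/313, sR=60/269; mL=-17460/84197, mR=-26850/84197; mL+mR=-44310/84197 → advance -1; mR−mL=-30/269 → turn -1·90°
n=3: pose=(5,-1,W); sL=30/101, sR=10/27; mL=-910/2727, mR=-1415/2727; mL+mR=-775/909 → advance -1; mR−mL=-5/27 → turn -1·90°
n=4: pose=(6,-1,N); sL=12/37, sR=60/233; mL=-2508/8621, mR=-3618/8621; mL+mR=-6126/8621 → advance -1; mR−mL=-30/233 → turn -1·90°
n=5: pose=(6,-2,E); sL=15/74, sR=3/17; mL=-477/2516, mR=-699/2516; mL+mR=-294/629 → advance -1; mR−mL=-3/34 → turn -1·90°
n=6: pose=(5,-2,S); sL=60/313, sR=60/269; mL=-17460/84197, mR=-26850/84197; mL+mR=-44310/84197 → advance -1; mR−mL=-30/269 → turn -1·90°
n=7: pose=(5,-1,W); sL=30/101, sR=10/27; mL=-910/2727, mR=-1415/2727; mL+mR=-775/909 → advance -1; mR−mL=-5/27 → turn -1·90°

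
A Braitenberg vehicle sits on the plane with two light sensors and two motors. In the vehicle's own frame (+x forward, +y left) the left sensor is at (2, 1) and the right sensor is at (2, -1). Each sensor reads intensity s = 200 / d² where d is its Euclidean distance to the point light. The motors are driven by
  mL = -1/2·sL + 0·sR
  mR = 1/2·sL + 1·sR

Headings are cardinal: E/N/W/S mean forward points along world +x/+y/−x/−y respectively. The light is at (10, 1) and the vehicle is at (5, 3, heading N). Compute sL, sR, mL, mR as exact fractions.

50/13 25/4 -25/13 425/52

left sensor world pos  = (4, 5); dL² = 52
right sensor world pos = (6, 5); dR² = 32
sL = 200/52 = 50/13
sR = 200/32 = 25/4
mL = -1/2·sL + 0·sR = -25/13
mR = 1/2·sL + 1·sR = 425/52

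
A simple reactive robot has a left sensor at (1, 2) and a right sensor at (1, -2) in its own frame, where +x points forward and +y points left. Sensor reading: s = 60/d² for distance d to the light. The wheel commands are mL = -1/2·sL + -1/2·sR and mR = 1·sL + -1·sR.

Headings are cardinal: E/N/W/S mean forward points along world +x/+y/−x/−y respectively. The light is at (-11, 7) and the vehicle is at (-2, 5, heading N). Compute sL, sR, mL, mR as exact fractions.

6/5 30/61 -258/305 216/305

left sensor world pos  = (-4, 6); dL² = 50
right sensor world pos = (0, 6); dR² = 122
sL = 60/50 = 6/5
sR = 60/122 = 30/61
mL = -1/2·sL + -1/2·sR = -258/305
mR = 1·sL + -1·sR = 216/305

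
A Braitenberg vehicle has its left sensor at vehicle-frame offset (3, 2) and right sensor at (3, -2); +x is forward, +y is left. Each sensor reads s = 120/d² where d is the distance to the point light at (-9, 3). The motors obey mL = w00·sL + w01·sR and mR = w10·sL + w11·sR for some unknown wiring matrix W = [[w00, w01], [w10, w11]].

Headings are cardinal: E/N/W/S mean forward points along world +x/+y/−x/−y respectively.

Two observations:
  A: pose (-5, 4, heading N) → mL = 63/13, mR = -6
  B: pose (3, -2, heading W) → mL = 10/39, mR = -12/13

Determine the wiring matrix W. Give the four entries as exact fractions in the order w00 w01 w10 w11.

obs A: pose=(-5,4,N) → sL=6, sR=30/13, mL=63/13, mR=-6
obs B: pose=(3,-2,W) → sL=12/13, sR=4/3, mL=10/39, mR=-12/13
sensor matrix S = [[6, 30/13], [12/13, 4/3]]; det S = 992/169
solve [mL_A; mL_B] = S·[w00; w01] and [mR_A; mR_B] = S·[w10; w11]:
  w00 = 1, w01 = -1/2, w10 = -1, w11 = 0

1 -1/2 -1 0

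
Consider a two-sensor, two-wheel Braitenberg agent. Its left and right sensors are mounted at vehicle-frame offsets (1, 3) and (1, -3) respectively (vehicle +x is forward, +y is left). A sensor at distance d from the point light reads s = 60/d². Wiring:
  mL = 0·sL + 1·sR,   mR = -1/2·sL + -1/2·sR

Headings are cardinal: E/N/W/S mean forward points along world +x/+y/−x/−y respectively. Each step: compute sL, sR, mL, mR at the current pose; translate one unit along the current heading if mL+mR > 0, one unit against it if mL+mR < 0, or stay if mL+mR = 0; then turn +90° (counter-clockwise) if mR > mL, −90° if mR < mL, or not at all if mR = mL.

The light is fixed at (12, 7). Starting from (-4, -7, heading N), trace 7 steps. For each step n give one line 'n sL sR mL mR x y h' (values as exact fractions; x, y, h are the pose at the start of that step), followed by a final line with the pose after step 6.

0 6/53 30/169 30/169 -1302/8957 -4 -7 N
1 12/65 60/481 60/481 -372/2405 -4 -6 E
2 15/98 15/149 15/149 -3705/29204 -5 -6 S
3 20/183 4/27 4/27 -212/1647 -5 -5 W
4 30/281 30/173 30/173 -6810/48613 -6 -5 N
5 60/353 12/97 12/97 -5028/34241 -6 -4 E
6 3/20 15/157 15/157 -771/6280 -7 -4 S
final -7 -3 W

n=0: pose=(-4,-7,N); sL=6/53, sR=30/169; mL=30/169, mR=-1302/8957; mL+mR=288/8957 → advance +1; mR−mL=-2892/8957 → turn -1·90°
n=1: pose=(-4,-6,E); sL=12/65, sR=60/481; mL=60/481, mR=-372/2405; mL+mR=-72/2405 → advance -1; mR−mL=-672/2405 → turn -1·90°
n=2: pose=(-5,-6,S); sL=15/98, sR=15/149; mL=15/149, mR=-3705/29204; mL+mR=-765/29204 → advance -1; mR−mL=-6645/29204 → turn -1·90°
n=3: pose=(-5,-5,W); sL=20/183, sR=4/27; mL=4/27, mR=-212/1647; mL+mR=32/1647 → advance +1; mR−mL=-152/549 → turn -1·90°
n=4: pose=(-6,-5,N); sL=30/281, sR=30/173; mL=30/173, mR=-6810/48613; mL+mR=1620/48613 → advance +1; mR−mL=-15240/48613 → turn -1·90°
n=5: pose=(-6,-4,E); sL=60/353, sR=12/97; mL=12/97, mR=-5028/34241; mL+mR=-792/34241 → advance -1; mR−mL=-9264/34241 → turn -1·90°
n=6: pose=(-7,-4,S); sL=3/20, sR=15/157; mL=15/157, mR=-771/6280; mL+mR=-171/6280 → advance -1; mR−mL=-1371/6280 → turn -1·90°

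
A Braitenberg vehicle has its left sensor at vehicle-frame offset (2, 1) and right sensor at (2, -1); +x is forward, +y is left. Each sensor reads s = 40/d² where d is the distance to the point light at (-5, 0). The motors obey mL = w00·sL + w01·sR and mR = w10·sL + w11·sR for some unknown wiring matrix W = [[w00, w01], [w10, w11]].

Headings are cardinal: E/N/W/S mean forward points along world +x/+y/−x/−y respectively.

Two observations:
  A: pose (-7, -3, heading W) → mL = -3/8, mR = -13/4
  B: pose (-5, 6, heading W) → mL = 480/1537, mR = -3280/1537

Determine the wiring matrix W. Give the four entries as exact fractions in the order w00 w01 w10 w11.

1/2 -1/2 -1 -1

obs A: pose=(-7,-3,W) → sL=5/4, sR=2, mL=-3/8, mR=-13/4
obs B: pose=(-5,6,W) → sL=40/29, sR=40/53, mL=480/1537, mR=-3280/1537
sensor matrix S = [[5/4, 2], [40/29, 40/53]]; det S = -2790/1537
solve [mL_A; mL_B] = S·[w00; w01] and [mR_A; mR_B] = S·[w10; w11]:
  w00 = 1/2, w01 = -1/2, w10 = -1, w11 = -1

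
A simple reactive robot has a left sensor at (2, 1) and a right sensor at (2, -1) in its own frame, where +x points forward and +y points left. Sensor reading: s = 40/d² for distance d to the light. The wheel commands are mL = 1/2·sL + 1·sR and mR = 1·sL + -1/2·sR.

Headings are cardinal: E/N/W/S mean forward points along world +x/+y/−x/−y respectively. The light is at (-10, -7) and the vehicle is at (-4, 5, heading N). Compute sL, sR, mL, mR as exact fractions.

40/221 8/49 2748/10829 1076/10829

left sensor world pos  = (-5, 7); dL² = 221
right sensor world pos = (-3, 7); dR² = 245
sL = 40/221 = 40/221
sR = 40/245 = 8/49
mL = 1/2·sL + 1·sR = 2748/10829
mR = 1·sL + -1/2·sR = 1076/10829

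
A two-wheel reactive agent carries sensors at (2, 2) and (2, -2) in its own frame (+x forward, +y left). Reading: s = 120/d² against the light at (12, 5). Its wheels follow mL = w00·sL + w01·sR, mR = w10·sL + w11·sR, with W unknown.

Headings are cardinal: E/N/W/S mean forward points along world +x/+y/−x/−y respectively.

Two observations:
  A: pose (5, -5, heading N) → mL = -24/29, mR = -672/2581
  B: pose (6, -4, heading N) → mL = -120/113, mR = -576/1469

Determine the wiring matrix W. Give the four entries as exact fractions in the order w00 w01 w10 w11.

obs A: pose=(5,-5,N) → sL=24/29, sR=120/89, mL=-24/29, mR=-672/2581
obs B: pose=(6,-4,N) → sL=120/113, sR=24/13, mL=-120/113, mR=-576/1469
sensor matrix S = [[24/29, 120/89], [120/113, 24/13]]; det S = 364032/3791489
solve [mL_A; mL_B] = S·[w00; w01] and [mR_A; mR_B] = S·[w10; w11]:
  w00 = -1, w01 = 0, w10 = 1/2, w11 = -1/2

-1 0 1/2 -1/2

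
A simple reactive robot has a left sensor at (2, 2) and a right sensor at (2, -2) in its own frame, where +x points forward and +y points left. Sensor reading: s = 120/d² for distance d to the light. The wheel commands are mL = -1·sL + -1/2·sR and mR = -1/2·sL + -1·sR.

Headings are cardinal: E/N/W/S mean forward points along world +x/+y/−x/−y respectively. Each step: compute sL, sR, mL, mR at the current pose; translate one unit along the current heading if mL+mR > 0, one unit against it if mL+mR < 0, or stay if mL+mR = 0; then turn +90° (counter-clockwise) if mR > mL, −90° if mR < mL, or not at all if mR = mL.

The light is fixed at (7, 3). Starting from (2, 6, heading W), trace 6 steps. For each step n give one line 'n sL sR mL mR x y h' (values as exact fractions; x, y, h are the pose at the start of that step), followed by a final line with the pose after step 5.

0 12/5 60/37 -594/185 -522/185 2 6 W
1 24 120/37 -948/37 -564/37 3 6 S
2 3 15 -21/2 -33/2 3 7 E
3 120/13 120/53 -7140/689 -4740/689 2 7 S
4 60/29 20/3 -470/87 -670/87 2 8 E
5 24/5 120/73 -2052/365 -1476/365 1 8 S
final 1 9 E

n=0: pose=(2,6,W); sL=12/5, sR=60/37; mL=-594/185, mR=-522/185; mL+mR=-1116/185 → advance -1; mR−mL=72/185 → turn +1·90°
n=1: pose=(3,6,S); sL=24, sR=120/37; mL=-948/37, mR=-564/37; mL+mR=-1512/37 → advance -1; mR−mL=384/37 → turn +1·90°
n=2: pose=(3,7,E); sL=3, sR=15; mL=-21/2, mR=-33/2; mL+mR=-27 → advance -1; mR−mL=-6 → turn -1·90°
n=3: pose=(2,7,S); sL=120/13, sR=120/53; mL=-7140/689, mR=-4740/689; mL+mR=-11880/689 → advance -1; mR−mL=2400/689 → turn +1·90°
n=4: pose=(2,8,E); sL=60/29, sR=20/3; mL=-470/87, mR=-670/87; mL+mR=-380/29 → advance -1; mR−mL=-200/87 → turn -1·90°
n=5: pose=(1,8,S); sL=24/5, sR=120/73; mL=-2052/365, mR=-1476/365; mL+mR=-3528/365 → advance -1; mR−mL=576/365 → turn +1·90°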